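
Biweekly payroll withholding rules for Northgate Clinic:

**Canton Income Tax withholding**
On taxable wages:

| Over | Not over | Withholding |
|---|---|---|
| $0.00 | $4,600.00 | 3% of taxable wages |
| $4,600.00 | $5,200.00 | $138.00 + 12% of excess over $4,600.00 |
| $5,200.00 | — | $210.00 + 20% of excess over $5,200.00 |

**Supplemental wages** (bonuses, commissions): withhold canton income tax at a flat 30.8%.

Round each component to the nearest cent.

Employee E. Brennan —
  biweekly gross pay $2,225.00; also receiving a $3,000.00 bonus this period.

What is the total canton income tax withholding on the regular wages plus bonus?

$990.75

Canton Income Tax: taxable = $2,225.00
  3% × $2,225.00 = $66.75
Supplemental (30.8% flat on bonus): 30.8% × $3,000.00 = $924.00
Total canton income tax: $66.75 + $924.00 = $990.75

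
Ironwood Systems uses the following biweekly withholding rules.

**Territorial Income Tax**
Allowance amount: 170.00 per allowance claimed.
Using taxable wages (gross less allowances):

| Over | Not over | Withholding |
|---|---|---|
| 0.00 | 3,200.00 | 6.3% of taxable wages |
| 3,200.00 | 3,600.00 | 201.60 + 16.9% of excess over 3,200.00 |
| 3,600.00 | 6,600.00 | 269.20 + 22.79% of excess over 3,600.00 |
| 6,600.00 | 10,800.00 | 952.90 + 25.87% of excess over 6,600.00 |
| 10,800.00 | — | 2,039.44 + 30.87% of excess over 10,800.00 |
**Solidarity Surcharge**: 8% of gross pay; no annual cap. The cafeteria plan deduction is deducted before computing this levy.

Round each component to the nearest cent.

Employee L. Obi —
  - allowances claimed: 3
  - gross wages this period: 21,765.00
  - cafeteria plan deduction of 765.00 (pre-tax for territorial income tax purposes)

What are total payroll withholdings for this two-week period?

6,710.74

Territorial Income Tax: taxable = 21,765.00 − 765.00 − 3×170.00 = 20,490.00
  2,039.44 + 30.87% × (20,490.00 − 10,800.00) = 2,039.44 + 30.87% × 9,690.00 = 5,030.74
Solidarity Surcharge: 8% × 21,000.00 = 1,680.00
Total: 5,030.74 + 1,680.00 = 6,710.74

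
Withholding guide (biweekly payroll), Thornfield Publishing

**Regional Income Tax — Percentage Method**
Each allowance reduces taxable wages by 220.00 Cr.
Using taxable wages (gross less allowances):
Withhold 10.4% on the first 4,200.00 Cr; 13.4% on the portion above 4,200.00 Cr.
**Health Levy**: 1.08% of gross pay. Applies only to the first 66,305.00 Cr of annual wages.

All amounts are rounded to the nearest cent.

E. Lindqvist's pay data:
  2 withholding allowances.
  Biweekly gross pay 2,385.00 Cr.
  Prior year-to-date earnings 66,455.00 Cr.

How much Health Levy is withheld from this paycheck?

Health Levy: YTD 66,455.00 Cr ≥ cap 66,305.00 Cr → 0.00 Cr

0.00 Cr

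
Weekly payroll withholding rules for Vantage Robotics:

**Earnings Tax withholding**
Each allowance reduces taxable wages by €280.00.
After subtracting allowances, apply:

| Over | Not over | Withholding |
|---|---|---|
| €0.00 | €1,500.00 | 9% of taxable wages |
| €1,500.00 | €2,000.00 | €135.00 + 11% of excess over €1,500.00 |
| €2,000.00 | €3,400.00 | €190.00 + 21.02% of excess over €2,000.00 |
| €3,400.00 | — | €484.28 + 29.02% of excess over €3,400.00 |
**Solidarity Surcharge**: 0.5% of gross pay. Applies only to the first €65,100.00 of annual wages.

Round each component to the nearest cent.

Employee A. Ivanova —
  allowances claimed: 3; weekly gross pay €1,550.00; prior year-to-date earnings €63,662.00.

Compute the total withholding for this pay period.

€71.09

Earnings Tax: taxable = €1,550.00 − 3×€280.00 = €710.00
  9% × €710.00 = €63.90
Solidarity Surcharge: cap €65,100.00 − YTD €63,662.00 = €1,438.00 subject; 0.5% × €1,438.00 = €7.19
Total: €63.90 + €7.19 = €71.09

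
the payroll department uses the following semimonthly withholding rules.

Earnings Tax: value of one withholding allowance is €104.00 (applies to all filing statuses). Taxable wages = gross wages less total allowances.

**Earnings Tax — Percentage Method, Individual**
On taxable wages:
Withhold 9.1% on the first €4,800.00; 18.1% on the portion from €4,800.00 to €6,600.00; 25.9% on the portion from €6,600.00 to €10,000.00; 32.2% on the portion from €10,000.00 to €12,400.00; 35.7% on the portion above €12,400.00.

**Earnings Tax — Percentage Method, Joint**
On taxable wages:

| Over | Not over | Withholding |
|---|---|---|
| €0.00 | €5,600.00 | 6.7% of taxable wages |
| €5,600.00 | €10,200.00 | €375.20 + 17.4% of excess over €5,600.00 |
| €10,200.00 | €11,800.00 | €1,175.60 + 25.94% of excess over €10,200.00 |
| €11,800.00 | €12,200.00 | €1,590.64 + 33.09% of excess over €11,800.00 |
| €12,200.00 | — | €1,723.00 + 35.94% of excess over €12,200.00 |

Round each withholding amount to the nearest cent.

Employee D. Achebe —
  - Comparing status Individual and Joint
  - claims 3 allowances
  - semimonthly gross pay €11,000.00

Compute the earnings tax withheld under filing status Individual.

€1,864.74

Earnings Tax (Individual): taxable = €11,000.00 − 3×€104.00 = €10,688.00
  €1,643.20 + 32.2% × (€10,688.00 − €10,000.00) = €1,643.20 + 32.2% × €688.00 = €1,864.74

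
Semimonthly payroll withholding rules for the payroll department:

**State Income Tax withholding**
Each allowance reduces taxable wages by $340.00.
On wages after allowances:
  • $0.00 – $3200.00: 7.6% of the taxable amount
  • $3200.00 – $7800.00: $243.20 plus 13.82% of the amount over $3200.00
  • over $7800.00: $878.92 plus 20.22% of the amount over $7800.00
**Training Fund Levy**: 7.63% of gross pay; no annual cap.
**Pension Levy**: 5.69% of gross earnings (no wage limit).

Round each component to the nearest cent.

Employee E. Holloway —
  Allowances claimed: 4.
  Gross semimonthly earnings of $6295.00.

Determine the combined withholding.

State Income Tax: taxable = $6295.00 − 4×$340.00 = $4935.00
  $243.20 + 13.82% × ($4935.00 − $3200.00) = $243.20 + 13.82% × $1735.00 = $482.98
Training Fund Levy: 7.63% × $6295.00 = $480.31
Pension Levy: 5.69% × $6295.00 = $358.19
Total: $482.98 + $480.31 + $358.19 = $1321.48

$1321.48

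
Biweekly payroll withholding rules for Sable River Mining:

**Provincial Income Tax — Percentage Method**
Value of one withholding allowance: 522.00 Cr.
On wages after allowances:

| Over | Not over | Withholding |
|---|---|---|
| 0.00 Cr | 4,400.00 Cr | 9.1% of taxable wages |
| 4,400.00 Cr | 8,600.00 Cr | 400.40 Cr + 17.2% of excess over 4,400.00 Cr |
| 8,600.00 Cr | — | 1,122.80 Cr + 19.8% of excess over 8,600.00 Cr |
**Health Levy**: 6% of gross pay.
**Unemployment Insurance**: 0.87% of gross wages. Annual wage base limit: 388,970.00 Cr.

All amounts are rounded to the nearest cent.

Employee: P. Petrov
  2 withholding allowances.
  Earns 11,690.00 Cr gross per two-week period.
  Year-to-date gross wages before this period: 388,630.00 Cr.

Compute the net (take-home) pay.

Provincial Income Tax: taxable = 11,690.00 Cr − 2×522.00 Cr = 10,646.00 Cr
  1,122.80 Cr + 19.8% × (10,646.00 Cr − 8,600.00 Cr) = 1,122.80 Cr + 19.8% × 2,046.00 Cr = 1,527.91 Cr
Health Levy: 6% × 11,690.00 Cr = 701.40 Cr
Unemployment Insurance: cap 388,970.00 Cr − YTD 388,630.00 Cr = 340.00 Cr subject; 0.87% × 340.00 Cr = 2.96 Cr
Total withheld: 1,527.91 Cr + 701.40 Cr + 2.96 Cr = 2,232.27 Cr
Net pay: 11,690.00 Cr − 2,232.27 Cr = 9,457.73 Cr

9,457.73 Cr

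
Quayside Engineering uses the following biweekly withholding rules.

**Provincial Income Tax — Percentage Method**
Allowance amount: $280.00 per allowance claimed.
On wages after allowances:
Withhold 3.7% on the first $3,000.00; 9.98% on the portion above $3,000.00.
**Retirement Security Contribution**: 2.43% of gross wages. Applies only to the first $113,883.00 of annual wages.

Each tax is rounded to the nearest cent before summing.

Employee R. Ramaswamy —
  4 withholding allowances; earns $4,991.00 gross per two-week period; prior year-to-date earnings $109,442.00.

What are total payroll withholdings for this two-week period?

Provincial Income Tax: taxable = $4,991.00 − 4×$280.00 = $3,871.00
  $111.00 + 9.98% × ($3,871.00 − $3,000.00) = $111.00 + 9.98% × $871.00 = $197.93
Retirement Security Contribution: cap $113,883.00 − YTD $109,442.00 = $4,441.00 subject; 2.43% × $4,441.00 = $107.92
Total: $197.93 + $107.92 = $305.85

$305.85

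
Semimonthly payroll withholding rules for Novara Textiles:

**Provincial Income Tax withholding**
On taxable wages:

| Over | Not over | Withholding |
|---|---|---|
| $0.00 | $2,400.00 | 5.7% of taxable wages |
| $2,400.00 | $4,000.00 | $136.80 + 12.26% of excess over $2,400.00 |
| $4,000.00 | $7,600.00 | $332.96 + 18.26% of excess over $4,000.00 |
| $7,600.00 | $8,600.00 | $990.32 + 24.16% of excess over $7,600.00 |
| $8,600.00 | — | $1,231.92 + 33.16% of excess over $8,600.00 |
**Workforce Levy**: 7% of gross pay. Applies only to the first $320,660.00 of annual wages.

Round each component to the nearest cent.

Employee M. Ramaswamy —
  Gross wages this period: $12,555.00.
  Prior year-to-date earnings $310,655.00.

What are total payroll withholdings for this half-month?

Provincial Income Tax: taxable = $12,555.00
  $1,231.92 + 33.16% × ($12,555.00 − $8,600.00) = $1,231.92 + 33.16% × $3,955.00 = $2,543.40
Workforce Levy: cap $320,660.00 − YTD $310,655.00 = $10,005.00 subject; 7% × $10,005.00 = $700.35
Total: $2,543.40 + $700.35 = $3,243.75

$3,243.75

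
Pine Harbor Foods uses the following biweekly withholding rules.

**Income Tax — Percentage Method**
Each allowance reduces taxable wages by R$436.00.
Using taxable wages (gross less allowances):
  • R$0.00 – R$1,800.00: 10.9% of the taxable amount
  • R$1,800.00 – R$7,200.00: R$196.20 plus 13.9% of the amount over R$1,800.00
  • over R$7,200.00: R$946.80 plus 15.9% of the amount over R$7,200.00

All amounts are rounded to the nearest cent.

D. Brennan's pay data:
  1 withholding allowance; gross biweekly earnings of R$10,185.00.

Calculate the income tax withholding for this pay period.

R$1,352.09

Income Tax: taxable = R$10,185.00 − 1×R$436.00 = R$9,749.00
  R$946.80 + 15.9% × (R$9,749.00 − R$7,200.00) = R$946.80 + 15.9% × R$2,549.00 = R$1,352.09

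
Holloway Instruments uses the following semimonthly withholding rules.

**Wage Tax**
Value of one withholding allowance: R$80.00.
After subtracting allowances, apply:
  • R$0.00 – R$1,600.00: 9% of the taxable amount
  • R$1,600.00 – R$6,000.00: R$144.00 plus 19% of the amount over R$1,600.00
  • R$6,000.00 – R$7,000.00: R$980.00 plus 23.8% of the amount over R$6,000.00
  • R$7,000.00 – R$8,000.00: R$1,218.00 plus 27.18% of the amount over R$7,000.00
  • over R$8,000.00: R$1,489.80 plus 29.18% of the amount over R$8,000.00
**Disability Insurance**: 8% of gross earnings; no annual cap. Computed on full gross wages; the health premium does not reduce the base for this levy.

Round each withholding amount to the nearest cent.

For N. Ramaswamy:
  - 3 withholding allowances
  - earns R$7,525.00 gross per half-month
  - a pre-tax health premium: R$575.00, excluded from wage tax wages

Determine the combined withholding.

Wage Tax: taxable = R$7,525.00 − R$575.00 − 3×R$80.00 = R$6,710.00
  R$980.00 + 23.8% × (R$6,710.00 − R$6,000.00) = R$980.00 + 23.8% × R$710.00 = R$1,148.98
Disability Insurance: 8% × R$7,525.00 = R$602.00
Total: R$1,148.98 + R$602.00 = R$1,750.98

R$1,750.98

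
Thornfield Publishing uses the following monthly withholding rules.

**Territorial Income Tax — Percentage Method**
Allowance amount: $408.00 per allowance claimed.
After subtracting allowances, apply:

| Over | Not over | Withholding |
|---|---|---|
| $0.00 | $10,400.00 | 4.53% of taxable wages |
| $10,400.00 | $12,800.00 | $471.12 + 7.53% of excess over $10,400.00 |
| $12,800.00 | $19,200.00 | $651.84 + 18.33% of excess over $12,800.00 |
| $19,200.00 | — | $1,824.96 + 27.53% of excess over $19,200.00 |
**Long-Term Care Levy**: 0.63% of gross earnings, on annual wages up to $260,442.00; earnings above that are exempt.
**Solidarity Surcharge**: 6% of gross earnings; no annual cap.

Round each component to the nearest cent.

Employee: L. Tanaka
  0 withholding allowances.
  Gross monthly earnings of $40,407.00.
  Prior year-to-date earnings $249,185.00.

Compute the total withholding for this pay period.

Territorial Income Tax: taxable = $40,407.00
  $1,824.96 + 27.53% × ($40,407.00 − $19,200.00) = $1,824.96 + 27.53% × $21,207.00 = $7,663.25
Long-Term Care Levy: cap $260,442.00 − YTD $249,185.00 = $11,257.00 subject; 0.63% × $11,257.00 = $70.92
Solidarity Surcharge: 6% × $40,407.00 = $2,424.42
Total: $7,663.25 + $70.92 + $2,424.42 = $10,158.59

$10,158.59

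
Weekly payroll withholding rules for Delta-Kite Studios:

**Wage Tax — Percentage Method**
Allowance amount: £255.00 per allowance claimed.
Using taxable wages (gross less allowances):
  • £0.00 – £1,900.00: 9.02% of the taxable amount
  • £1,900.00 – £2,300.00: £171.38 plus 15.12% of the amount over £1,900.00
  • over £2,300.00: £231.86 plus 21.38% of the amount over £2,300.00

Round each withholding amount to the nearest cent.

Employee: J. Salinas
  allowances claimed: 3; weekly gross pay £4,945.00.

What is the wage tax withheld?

£633.80

Wage Tax: taxable = £4,945.00 − 3×£255.00 = £4,180.00
  £231.86 + 21.38% × (£4,180.00 − £2,300.00) = £231.86 + 21.38% × £1,880.00 = £633.80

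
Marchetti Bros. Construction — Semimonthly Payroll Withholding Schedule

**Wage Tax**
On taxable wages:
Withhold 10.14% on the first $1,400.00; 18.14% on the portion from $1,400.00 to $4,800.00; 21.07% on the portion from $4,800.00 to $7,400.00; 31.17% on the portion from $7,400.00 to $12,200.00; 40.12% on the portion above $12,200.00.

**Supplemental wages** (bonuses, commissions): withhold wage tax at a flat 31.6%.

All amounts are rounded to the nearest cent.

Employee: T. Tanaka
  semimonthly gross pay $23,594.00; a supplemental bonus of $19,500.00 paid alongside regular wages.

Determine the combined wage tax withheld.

$13,535.97

Wage Tax: taxable = $23,594.00
  $2,802.70 + 40.12% × ($23,594.00 − $12,200.00) = $2,802.70 + 40.12% × $11,394.00 = $7,373.97
Supplemental (31.6% flat on bonus): 31.6% × $19,500.00 = $6,162.00
Total wage tax: $7,373.97 + $6,162.00 = $13,535.97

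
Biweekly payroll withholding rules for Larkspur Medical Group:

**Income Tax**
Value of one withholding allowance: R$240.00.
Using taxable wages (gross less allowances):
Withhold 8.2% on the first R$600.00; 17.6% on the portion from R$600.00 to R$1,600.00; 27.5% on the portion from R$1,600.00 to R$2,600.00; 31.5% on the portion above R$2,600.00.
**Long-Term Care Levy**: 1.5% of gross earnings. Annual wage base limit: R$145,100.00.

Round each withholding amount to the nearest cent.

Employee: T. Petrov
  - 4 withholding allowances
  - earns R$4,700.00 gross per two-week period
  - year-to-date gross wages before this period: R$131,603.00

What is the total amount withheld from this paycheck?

Income Tax: taxable = R$4,700.00 − 4×R$240.00 = R$3,740.00
  R$500.20 + 31.5% × (R$3,740.00 − R$2,600.00) = R$500.20 + 31.5% × R$1,140.00 = R$859.30
Long-Term Care Levy: 1.5% × R$4,700.00 = R$70.50
Total: R$859.30 + R$70.50 = R$929.80

R$929.80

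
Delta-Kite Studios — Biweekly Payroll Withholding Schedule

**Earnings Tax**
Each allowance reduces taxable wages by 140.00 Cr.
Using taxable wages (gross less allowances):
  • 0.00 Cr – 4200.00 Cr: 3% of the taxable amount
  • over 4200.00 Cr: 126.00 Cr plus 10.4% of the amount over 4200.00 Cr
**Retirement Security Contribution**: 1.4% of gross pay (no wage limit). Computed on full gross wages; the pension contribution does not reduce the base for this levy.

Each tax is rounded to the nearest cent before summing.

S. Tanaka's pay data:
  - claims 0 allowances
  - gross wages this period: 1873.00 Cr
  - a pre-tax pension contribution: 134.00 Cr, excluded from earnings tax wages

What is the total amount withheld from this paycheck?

Earnings Tax: taxable = 1873.00 Cr − 134.00 Cr = 1739.00 Cr
  3% × 1739.00 Cr = 52.17 Cr
Retirement Security Contribution: 1.4% × 1873.00 Cr = 26.22 Cr
Total: 52.17 Cr + 26.22 Cr = 78.39 Cr

78.39 Cr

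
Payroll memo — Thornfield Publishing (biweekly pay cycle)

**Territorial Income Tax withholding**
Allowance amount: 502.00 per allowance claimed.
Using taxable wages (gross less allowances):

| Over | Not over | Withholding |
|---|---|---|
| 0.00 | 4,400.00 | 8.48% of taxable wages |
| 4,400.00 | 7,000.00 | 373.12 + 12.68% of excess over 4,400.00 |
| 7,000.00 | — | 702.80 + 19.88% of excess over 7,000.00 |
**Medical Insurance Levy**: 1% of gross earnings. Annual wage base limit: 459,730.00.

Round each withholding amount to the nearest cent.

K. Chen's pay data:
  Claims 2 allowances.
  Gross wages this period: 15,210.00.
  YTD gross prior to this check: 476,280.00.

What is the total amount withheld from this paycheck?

Territorial Income Tax: taxable = 15,210.00 − 2×502.00 = 14,206.00
  702.80 + 19.88% × (14,206.00 − 7,000.00) = 702.80 + 19.88% × 7,206.00 = 2,135.35
Medical Insurance Levy: YTD 476,280.00 ≥ cap 459,730.00 → 0.00
Total: 2,135.35 + 0.00 = 2,135.35

2,135.35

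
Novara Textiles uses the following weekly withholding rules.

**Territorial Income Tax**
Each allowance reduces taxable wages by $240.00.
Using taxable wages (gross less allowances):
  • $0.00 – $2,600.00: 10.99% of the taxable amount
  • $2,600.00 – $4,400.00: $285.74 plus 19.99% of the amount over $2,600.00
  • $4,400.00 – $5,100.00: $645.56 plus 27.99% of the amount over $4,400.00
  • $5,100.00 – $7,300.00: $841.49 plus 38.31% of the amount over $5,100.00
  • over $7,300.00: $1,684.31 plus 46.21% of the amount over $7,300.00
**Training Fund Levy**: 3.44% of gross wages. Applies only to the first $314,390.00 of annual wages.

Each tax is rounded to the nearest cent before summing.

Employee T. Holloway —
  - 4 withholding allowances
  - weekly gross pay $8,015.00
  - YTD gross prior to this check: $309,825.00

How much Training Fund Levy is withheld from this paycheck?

Training Fund Levy: cap $314,390.00 − YTD $309,825.00 = $4,565.00 subject; 3.44% × $4,565.00 = $157.04

$157.04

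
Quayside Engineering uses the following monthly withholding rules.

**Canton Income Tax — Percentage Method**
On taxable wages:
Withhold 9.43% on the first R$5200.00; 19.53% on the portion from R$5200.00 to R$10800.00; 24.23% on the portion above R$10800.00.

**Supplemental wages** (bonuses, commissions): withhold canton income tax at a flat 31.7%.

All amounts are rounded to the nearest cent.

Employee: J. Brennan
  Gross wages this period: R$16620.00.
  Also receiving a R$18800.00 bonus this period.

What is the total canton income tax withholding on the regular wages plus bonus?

Canton Income Tax: taxable = R$16620.00
  R$1584.04 + 24.23% × (R$16620.00 − R$10800.00) = R$1584.04 + 24.23% × R$5820.00 = R$2994.23
Supplemental (31.7% flat on bonus): 31.7% × R$18800.00 = R$5959.60
Total canton income tax: R$2994.23 + R$5959.60 = R$8953.83

R$8953.83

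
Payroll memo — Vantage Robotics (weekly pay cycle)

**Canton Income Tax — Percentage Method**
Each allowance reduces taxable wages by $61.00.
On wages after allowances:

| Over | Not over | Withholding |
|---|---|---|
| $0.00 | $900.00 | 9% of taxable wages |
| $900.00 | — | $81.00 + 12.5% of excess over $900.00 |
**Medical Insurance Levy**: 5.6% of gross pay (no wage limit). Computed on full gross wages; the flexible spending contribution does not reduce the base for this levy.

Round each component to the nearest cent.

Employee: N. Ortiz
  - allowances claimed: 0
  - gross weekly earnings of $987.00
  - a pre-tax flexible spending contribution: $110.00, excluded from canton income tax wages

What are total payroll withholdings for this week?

Canton Income Tax: taxable = $987.00 − $110.00 = $877.00
  9% × $877.00 = $78.93
Medical Insurance Levy: 5.6% × $987.00 = $55.27
Total: $78.93 + $55.27 = $134.20

$134.20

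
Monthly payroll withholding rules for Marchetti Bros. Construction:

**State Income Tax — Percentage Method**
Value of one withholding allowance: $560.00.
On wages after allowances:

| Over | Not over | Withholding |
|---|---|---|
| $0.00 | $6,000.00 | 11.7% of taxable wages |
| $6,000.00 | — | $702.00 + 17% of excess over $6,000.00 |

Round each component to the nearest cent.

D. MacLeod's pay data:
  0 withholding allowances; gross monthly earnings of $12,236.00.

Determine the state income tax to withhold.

State Income Tax: taxable = $12,236.00
  $702.00 + 17% × ($12,236.00 − $6,000.00) = $702.00 + 17% × $6,236.00 = $1,762.12

$1,762.12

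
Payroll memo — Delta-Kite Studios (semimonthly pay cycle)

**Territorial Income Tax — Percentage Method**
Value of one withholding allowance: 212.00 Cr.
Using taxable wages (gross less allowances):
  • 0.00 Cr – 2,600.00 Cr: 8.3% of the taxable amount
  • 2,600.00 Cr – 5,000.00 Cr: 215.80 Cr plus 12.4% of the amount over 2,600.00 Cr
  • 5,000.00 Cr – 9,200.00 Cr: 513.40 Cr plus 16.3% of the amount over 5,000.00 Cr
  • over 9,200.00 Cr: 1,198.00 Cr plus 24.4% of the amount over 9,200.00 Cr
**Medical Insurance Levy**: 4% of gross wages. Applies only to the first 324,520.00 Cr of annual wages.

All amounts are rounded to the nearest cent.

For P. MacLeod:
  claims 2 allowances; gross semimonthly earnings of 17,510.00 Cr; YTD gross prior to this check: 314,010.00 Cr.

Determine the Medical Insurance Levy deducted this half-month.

420.40 Cr

Medical Insurance Levy: cap 324,520.00 Cr − YTD 314,010.00 Cr = 10,510.00 Cr subject; 4% × 10,510.00 Cr = 420.40 Cr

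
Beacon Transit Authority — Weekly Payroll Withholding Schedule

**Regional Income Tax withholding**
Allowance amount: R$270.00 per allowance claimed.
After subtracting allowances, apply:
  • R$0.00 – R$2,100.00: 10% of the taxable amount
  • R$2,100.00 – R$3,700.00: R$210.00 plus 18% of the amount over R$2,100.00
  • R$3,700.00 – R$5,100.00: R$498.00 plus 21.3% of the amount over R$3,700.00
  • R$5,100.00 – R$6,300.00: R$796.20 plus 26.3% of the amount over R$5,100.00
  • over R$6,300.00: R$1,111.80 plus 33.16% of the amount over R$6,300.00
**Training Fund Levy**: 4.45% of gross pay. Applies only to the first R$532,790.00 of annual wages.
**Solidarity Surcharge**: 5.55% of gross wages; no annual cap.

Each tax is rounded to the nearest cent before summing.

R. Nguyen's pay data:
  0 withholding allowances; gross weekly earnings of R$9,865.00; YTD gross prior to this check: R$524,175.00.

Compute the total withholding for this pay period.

R$3,224.83

Regional Income Tax: taxable = R$9,865.00
  R$1,111.80 + 33.16% × (R$9,865.00 − R$6,300.00) = R$1,111.80 + 33.16% × R$3,565.00 = R$2,293.95
Training Fund Levy: cap R$532,790.00 − YTD R$524,175.00 = R$8,615.00 subject; 4.45% × R$8,615.00 = R$383.37
Solidarity Surcharge: 5.55% × R$9,865.00 = R$547.51
Total: R$2,293.95 + R$383.37 + R$547.51 = R$3,224.83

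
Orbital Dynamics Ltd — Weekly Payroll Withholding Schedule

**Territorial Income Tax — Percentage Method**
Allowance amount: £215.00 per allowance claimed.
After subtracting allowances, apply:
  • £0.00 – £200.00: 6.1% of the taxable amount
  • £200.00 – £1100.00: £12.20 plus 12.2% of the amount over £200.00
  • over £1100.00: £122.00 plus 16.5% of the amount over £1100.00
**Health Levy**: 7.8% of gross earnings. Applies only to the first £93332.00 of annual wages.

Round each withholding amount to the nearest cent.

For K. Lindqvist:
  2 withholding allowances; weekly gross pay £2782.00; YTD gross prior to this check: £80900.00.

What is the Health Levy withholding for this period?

Health Levy: 7.8% × £2782.00 = £217.00

£217.00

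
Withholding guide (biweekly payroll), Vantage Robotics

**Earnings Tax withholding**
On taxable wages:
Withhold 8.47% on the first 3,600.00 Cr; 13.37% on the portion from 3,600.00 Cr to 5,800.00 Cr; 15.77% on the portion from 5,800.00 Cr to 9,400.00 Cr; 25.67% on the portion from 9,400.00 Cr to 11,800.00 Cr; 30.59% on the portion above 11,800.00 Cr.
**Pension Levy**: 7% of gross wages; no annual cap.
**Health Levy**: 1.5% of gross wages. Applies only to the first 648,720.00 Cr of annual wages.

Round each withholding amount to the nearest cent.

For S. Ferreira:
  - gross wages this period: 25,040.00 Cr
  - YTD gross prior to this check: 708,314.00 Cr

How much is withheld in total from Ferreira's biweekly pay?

7,585.78 Cr

Earnings Tax: taxable = 25,040.00 Cr
  1,782.86 Cr + 30.59% × (25,040.00 Cr − 11,800.00 Cr) = 1,782.86 Cr + 30.59% × 13,240.00 Cr = 5,832.98 Cr
Pension Levy: 7% × 25,040.00 Cr = 1,752.80 Cr
Health Levy: YTD 708,314.00 Cr ≥ cap 648,720.00 Cr → 0.00 Cr
Total: 5,832.98 Cr + 1,752.80 Cr + 0.00 Cr = 7,585.78 Cr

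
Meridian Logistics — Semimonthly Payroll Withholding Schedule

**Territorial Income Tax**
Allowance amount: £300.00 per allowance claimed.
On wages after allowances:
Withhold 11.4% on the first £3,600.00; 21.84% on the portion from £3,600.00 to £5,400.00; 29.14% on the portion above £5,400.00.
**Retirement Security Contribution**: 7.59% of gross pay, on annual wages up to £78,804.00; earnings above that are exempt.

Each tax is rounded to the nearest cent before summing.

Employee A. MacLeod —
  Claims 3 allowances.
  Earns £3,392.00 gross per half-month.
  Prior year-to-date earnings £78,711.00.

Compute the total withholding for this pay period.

£291.15

Territorial Income Tax: taxable = £3,392.00 − 3×£300.00 = £2,492.00
  11.4% × £2,492.00 = £284.09
Retirement Security Contribution: cap £78,804.00 − YTD £78,711.00 = £93.00 subject; 7.59% × £93.00 = £7.06
Total: £284.09 + £7.06 = £291.15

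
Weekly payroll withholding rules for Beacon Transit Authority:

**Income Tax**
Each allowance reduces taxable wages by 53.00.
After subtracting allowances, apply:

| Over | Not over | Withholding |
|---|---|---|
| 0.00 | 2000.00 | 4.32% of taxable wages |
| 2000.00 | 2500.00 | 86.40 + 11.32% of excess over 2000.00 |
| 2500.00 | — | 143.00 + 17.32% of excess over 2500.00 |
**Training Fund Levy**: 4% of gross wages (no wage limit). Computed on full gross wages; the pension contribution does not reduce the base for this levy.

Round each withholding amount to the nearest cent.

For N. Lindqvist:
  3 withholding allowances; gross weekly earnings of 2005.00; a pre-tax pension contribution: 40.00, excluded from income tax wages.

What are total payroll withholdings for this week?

158.22

Income Tax: taxable = 2005.00 − 40.00 − 3×53.00 = 1806.00
  4.32% × 1806.00 = 78.02
Training Fund Levy: 4% × 2005.00 = 80.20
Total: 78.02 + 80.20 = 158.22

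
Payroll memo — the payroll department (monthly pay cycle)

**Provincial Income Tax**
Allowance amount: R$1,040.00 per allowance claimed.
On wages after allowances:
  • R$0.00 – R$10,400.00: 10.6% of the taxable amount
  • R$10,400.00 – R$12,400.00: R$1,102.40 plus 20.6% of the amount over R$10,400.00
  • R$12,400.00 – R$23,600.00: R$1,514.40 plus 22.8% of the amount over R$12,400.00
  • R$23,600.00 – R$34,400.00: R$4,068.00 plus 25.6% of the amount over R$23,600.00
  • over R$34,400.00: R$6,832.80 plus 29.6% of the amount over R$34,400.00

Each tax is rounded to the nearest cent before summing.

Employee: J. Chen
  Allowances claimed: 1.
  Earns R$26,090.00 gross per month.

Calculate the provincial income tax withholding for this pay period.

R$4,439.20

Provincial Income Tax: taxable = R$26,090.00 − 1×R$1,040.00 = R$25,050.00
  R$4,068.00 + 25.6% × (R$25,050.00 − R$23,600.00) = R$4,068.00 + 25.6% × R$1,450.00 = R$4,439.20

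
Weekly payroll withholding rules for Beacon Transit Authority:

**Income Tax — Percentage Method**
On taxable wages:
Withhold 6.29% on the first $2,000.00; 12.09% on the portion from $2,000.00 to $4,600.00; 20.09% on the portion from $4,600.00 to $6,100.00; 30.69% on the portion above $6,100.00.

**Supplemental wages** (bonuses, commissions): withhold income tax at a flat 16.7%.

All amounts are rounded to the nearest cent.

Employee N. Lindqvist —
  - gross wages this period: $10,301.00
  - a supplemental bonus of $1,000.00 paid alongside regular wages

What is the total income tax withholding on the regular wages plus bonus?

$2,197.78

Income Tax: taxable = $10,301.00
  $741.49 + 30.69% × ($10,301.00 − $6,100.00) = $741.49 + 30.69% × $4,201.00 = $2,030.78
Supplemental (16.7% flat on bonus): 16.7% × $1,000.00 = $167.00
Total income tax: $2,030.78 + $167.00 = $2,197.78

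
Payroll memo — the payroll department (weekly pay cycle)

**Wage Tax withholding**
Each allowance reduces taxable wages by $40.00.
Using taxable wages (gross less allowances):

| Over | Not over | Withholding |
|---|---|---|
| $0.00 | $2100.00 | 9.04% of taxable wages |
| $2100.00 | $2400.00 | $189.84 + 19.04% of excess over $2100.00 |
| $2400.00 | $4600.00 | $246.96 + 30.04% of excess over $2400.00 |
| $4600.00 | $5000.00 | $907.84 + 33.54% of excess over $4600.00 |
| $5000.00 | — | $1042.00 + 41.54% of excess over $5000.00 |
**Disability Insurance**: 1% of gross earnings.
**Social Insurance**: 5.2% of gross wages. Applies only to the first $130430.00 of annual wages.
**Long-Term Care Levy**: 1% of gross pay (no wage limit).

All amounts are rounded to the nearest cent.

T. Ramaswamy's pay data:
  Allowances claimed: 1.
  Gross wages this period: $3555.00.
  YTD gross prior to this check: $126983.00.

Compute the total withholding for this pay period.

Wage Tax: taxable = $3555.00 − 1×$40.00 = $3515.00
  $246.96 + 30.04% × ($3515.00 − $2400.00) = $246.96 + 30.04% × $1115.00 = $581.91
Disability Insurance: 1% × $3555.00 = $35.55
Social Insurance: cap $130430.00 − YTD $126983.00 = $3447.00 subject; 5.2% × $3447.00 = $179.24
Long-Term Care Levy: 1% × $3555.00 = $35.55
Total: $581.91 + $35.55 + $179.24 + $35.55 = $832.25

$832.25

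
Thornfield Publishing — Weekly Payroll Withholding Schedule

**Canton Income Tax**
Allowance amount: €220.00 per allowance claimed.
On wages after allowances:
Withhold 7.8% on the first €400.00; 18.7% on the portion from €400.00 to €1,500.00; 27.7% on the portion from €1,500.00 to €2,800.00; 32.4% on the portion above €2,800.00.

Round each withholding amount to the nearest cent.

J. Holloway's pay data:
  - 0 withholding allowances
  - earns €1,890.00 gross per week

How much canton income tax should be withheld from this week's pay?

Canton Income Tax: taxable = €1,890.00
  €236.90 + 27.7% × (€1,890.00 − €1,500.00) = €236.90 + 27.7% × €390.00 = €344.93

€344.93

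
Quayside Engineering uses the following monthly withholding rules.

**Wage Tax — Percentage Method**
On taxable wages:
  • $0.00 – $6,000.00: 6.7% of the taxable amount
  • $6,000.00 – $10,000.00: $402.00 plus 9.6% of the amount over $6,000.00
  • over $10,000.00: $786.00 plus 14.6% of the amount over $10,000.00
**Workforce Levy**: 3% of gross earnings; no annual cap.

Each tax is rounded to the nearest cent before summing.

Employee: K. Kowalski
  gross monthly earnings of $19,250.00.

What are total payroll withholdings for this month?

$2,714.00

Wage Tax: taxable = $19,250.00
  $786.00 + 14.6% × ($19,250.00 − $10,000.00) = $786.00 + 14.6% × $9,250.00 = $2,136.50
Workforce Levy: 3% × $19,250.00 = $577.50
Total: $2,136.50 + $577.50 = $2,714.00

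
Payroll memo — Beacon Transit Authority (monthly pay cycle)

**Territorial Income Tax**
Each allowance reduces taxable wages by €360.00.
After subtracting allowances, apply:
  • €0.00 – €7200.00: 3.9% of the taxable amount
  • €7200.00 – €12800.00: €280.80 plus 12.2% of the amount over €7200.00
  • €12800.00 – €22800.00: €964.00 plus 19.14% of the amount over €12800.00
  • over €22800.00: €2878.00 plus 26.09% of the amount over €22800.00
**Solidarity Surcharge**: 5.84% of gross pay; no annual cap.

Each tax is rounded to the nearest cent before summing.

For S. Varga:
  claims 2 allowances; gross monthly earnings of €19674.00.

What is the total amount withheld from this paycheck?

Territorial Income Tax: taxable = €19674.00 − 2×€360.00 = €18954.00
  €964.00 + 19.14% × (€18954.00 − €12800.00) = €964.00 + 19.14% × €6154.00 = €2141.88
Solidarity Surcharge: 5.84% × €19674.00 = €1148.96
Total: €2141.88 + €1148.96 = €3290.84

€3290.84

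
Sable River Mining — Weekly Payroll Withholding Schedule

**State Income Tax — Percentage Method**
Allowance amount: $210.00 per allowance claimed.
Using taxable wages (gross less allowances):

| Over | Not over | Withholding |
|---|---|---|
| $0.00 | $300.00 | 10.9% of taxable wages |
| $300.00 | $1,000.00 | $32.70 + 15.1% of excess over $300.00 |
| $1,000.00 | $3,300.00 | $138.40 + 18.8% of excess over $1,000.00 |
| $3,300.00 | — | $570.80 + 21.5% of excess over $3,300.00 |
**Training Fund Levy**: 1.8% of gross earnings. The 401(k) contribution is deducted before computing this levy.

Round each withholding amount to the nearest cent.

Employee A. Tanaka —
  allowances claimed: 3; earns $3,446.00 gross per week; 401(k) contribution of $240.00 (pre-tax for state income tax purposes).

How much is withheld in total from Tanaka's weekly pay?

State Income Tax: taxable = $3,446.00 − $240.00 − 3×$210.00 = $2,576.00
  $138.40 + 18.8% × ($2,576.00 − $1,000.00) = $138.40 + 18.8% × $1,576.00 = $434.69
Training Fund Levy: 1.8% × $3,206.00 = $57.71
Total: $434.69 + $57.71 = $492.40

$492.40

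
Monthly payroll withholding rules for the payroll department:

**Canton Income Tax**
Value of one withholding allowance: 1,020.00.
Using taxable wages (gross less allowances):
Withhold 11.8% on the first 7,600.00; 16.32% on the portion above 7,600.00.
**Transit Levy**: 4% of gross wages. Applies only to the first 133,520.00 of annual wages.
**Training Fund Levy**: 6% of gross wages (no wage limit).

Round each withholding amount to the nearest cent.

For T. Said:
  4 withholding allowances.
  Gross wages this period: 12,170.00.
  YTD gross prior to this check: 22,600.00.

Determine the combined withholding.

2,193.77

Canton Income Tax: taxable = 12,170.00 − 4×1,020.00 = 8,090.00
  896.80 + 16.32% × (8,090.00 − 7,600.00) = 896.80 + 16.32% × 490.00 = 976.77
Transit Levy: 4% × 12,170.00 = 486.80
Training Fund Levy: 6% × 12,170.00 = 730.20
Total: 976.77 + 486.80 + 730.20 = 2,193.77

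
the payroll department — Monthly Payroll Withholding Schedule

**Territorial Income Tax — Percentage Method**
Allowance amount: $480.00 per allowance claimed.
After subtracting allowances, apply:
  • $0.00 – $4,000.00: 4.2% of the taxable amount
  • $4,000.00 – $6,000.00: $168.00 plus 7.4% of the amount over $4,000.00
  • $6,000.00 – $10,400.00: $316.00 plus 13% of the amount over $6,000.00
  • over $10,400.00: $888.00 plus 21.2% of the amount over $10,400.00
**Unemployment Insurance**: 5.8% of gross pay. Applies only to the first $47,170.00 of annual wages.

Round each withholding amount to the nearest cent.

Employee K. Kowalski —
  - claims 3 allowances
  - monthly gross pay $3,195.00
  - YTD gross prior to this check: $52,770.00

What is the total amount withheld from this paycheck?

$73.71

Territorial Income Tax: taxable = $3,195.00 − 3×$480.00 = $1,755.00
  4.2% × $1,755.00 = $73.71
Unemployment Insurance: YTD $52,770.00 ≥ cap $47,170.00 → $0.00
Total: $73.71 + $0.00 = $73.71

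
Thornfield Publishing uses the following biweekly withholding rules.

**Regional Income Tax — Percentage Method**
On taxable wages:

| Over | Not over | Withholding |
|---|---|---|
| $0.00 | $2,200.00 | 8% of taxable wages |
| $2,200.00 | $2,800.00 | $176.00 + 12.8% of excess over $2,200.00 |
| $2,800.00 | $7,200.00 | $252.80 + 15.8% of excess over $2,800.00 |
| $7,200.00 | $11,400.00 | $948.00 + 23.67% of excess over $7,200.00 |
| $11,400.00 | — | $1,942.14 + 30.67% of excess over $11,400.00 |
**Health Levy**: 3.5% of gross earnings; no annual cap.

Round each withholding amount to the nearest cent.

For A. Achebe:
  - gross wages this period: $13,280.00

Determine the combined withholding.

Regional Income Tax: taxable = $13,280.00
  $1,942.14 + 30.67% × ($13,280.00 − $11,400.00) = $1,942.14 + 30.67% × $1,880.00 = $2,518.74
Health Levy: 3.5% × $13,280.00 = $464.80
Total: $2,518.74 + $464.80 = $2,983.54

$2,983.54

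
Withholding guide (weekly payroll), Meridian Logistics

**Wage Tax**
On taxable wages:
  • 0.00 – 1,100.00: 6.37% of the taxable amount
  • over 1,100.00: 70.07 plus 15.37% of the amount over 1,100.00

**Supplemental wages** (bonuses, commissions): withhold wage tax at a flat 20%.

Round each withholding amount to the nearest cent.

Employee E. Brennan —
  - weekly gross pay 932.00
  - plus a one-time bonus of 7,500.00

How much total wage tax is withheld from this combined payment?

Wage Tax: taxable = 932.00
  6.37% × 932.00 = 59.37
Supplemental (20% flat on bonus): 20% × 7,500.00 = 1,500.00
Total wage tax: 59.37 + 1,500.00 = 1,559.37

1,559.37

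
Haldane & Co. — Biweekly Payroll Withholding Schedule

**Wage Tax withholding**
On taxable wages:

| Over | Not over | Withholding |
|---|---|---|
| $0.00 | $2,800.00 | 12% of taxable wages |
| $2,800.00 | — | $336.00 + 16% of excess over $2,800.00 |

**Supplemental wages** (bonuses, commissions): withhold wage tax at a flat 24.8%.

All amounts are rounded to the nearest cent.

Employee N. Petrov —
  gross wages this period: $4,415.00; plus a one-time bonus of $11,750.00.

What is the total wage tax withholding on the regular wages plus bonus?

$3,508.40

Wage Tax: taxable = $4,415.00
  $336.00 + 16% × ($4,415.00 − $2,800.00) = $336.00 + 16% × $1,615.00 = $594.40
Supplemental (24.8% flat on bonus): 24.8% × $11,750.00 = $2,914.00
Total wage tax: $594.40 + $2,914.00 = $3,508.40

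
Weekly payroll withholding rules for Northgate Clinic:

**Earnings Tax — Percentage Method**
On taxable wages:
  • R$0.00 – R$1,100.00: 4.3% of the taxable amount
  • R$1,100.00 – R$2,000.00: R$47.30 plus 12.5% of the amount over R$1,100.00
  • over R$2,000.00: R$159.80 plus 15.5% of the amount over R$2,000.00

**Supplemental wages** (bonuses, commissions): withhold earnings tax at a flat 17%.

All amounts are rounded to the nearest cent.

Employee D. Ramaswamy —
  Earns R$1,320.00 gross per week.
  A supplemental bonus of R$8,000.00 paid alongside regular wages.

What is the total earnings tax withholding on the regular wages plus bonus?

R$1,434.80

Earnings Tax: taxable = R$1,320.00
  R$47.30 + 12.5% × (R$1,320.00 − R$1,100.00) = R$47.30 + 12.5% × R$220.00 = R$74.80
Supplemental (17% flat on bonus): 17% × R$8,000.00 = R$1,360.00
Total earnings tax: R$74.80 + R$1,360.00 = R$1,434.80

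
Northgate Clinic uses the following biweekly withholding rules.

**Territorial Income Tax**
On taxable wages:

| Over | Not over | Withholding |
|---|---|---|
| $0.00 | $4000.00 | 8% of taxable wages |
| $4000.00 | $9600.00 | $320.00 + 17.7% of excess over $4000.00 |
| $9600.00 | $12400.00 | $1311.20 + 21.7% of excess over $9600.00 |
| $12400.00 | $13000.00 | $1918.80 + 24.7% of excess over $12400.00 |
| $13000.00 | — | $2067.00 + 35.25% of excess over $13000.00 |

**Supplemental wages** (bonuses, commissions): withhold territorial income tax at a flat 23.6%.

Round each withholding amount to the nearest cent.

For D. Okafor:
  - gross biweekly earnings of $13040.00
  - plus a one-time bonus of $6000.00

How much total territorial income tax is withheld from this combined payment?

Territorial Income Tax: taxable = $13040.00
  $2067.00 + 35.25% × ($13040.00 − $13000.00) = $2067.00 + 35.25% × $40.00 = $2081.10
Supplemental (23.6% flat on bonus): 23.6% × $6000.00 = $1416.00
Total territorial income tax: $2081.10 + $1416.00 = $3497.10

$3497.10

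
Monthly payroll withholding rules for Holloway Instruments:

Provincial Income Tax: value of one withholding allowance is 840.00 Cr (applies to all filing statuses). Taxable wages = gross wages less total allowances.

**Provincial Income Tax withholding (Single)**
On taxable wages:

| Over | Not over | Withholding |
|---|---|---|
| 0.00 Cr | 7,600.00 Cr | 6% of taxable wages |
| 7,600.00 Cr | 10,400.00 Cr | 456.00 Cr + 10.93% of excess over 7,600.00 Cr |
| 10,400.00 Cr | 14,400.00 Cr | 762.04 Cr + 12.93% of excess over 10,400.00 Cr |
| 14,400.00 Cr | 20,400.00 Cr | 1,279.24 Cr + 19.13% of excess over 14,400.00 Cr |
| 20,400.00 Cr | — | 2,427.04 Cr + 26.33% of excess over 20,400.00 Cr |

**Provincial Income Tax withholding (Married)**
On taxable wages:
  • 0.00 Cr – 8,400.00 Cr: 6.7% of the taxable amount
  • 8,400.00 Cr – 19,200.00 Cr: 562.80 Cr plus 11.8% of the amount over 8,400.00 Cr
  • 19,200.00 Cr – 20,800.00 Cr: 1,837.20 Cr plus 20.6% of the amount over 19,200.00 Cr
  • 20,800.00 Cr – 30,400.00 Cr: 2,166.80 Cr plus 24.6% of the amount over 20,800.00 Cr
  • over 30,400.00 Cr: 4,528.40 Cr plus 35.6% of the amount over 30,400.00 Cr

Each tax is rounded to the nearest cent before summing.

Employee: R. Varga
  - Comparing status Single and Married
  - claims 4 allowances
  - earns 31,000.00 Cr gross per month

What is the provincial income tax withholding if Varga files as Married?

3,849.44 Cr

Provincial Income Tax (Married): taxable = 31,000.00 Cr − 4×840.00 Cr = 27,640.00 Cr
  2,166.80 Cr + 24.6% × (27,640.00 Cr − 20,800.00 Cr) = 2,166.80 Cr + 24.6% × 6,840.00 Cr = 3,849.44 Cr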